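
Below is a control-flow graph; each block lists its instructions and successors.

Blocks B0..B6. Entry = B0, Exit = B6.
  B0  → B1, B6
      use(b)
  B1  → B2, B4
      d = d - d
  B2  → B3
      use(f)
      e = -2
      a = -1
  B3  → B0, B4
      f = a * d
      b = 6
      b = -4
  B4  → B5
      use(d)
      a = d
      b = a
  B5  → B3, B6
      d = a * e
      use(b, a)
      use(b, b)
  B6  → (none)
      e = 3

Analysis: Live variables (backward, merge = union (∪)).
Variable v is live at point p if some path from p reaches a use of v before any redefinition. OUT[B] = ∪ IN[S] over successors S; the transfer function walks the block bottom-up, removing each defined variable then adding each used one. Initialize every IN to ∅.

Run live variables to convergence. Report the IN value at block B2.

Answer: {d, f}

Working:
Fixpoint table:
  B0:  IN={b, d, e, f}  OUT={d, e, f}
  B1:  IN={d, e, f}  OUT={d, e, f}
  B2:  IN={d, f}  OUT={a, d, e}
  B3:  IN={a, d, e}  OUT={b, d, e, f}
  B4:  IN={d, e}  OUT={a, b, e}
  B5:  IN={a, b, e}  OUT={a, d, e}
  B6:  IN={}  OUT={}

Merge at B2: OUT[B2] = IN[B3] = {a, d, e}
Applying B2's transfer function to that OUT value gives IN[B2] (row B2 above).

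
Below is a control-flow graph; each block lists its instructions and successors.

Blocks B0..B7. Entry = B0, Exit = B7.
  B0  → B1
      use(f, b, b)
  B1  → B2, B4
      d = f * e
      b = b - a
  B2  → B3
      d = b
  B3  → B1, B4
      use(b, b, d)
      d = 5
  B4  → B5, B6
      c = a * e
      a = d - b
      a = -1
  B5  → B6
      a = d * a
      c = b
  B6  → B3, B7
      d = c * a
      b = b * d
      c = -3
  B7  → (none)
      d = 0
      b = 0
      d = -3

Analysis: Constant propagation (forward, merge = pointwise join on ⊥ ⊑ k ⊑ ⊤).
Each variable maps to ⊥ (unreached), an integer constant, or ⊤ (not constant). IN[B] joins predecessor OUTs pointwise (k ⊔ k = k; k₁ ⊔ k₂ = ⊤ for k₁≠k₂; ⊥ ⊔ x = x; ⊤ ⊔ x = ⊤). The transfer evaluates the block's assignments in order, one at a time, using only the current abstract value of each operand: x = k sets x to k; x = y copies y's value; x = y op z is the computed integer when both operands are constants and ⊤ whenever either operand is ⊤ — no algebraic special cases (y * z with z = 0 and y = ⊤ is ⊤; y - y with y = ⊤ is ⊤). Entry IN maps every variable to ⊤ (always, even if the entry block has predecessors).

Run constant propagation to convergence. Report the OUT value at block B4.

Answer: {a: -1, b: ⊤, c: ⊤, d: ⊤, e: ⊤, f: ⊤}

Derivation:
Fixpoint table:
  B0:  IN=(all ⊤)  OUT=(all ⊤)
  B1:  IN=(all ⊤)  OUT=(all ⊤)
  B2:  IN=(all ⊤)  OUT=(all ⊤)
  B3:  IN=(all ⊤)  OUT={d:5; rest ⊤}
  B4:  IN=(all ⊤)  OUT={a:-1; rest ⊤}
  B5:  IN={a:-1; rest ⊤}  OUT=(all ⊤)
  B6:  IN=(all ⊤)  OUT={c:-3; rest ⊤}
  B7:  IN={c:-3; rest ⊤}  OUT={b:0, c:-3, d:-3; rest ⊤}

Merge at B4: IN[B4] = OUT[B1] ⊔ OUT[B3] = {a: ⊤, b: ⊤, c: ⊤, d: ⊤, e: ⊤, f: ⊤}
Applying B4's transfer function to that IN value gives OUT[B4] (row B4 above).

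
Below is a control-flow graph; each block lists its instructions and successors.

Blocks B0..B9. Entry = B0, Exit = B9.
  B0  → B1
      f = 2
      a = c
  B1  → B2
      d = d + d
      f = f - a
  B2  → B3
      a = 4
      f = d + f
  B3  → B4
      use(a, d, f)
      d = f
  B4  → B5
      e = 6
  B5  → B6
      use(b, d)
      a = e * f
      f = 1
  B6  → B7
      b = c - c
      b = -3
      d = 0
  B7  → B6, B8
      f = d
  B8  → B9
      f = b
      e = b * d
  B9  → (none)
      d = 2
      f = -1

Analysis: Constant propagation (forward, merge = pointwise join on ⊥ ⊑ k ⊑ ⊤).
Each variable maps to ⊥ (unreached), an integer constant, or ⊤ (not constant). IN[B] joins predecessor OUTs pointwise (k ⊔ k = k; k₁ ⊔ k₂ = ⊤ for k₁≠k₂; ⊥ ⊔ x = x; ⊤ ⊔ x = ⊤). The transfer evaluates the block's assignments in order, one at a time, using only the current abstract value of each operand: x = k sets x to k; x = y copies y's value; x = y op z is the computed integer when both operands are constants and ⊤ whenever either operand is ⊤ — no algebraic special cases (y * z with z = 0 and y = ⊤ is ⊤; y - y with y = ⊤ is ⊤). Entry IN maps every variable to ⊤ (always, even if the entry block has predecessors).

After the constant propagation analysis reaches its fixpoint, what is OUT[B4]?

Answer: {a: 4, b: ⊤, c: ⊤, d: ⊤, e: 6, f: ⊤}

Derivation:
Per-block solution:
  B0:   IN=(all ⊤)   OUT={f:2; rest ⊤}
  B1:   IN={f:2; rest ⊤}   OUT=(all ⊤)
  B2:   IN=(all ⊤)   OUT={a:4; rest ⊤}
  B3:   IN={a:4; rest ⊤}   OUT={a:4; rest ⊤}
  B4:   IN={a:4; rest ⊤}   OUT={a:4, e:6; rest ⊤}
  B5:   IN={a:4, e:6; rest ⊤}   OUT={e:6, f:1; rest ⊤}
  B6:   IN={e:6; rest ⊤}   OUT={b:-3, d:0, e:6; rest ⊤}
  B7:   IN={b:-3, d:0, e:6; rest ⊤}   OUT={b:-3, d:0, e:6, f:0; rest ⊤}
  B8:   IN={b:-3, d:0, e:6, f:0; rest ⊤}   OUT={b:-3, d:0, e:0, f:-3; rest ⊤}
  B9:   IN={b:-3, d:0, e:0, f:-3; rest ⊤}   OUT={b:-3, d:2, e:0, f:-1; rest ⊤}

Merge at B4: IN[B4] = OUT[B3] = {a: 4, b: ⊤, c: ⊤, d: ⊤, e: ⊤, f: ⊤}
Applying B4's transfer function to that IN value gives OUT[B4] (row B4 above).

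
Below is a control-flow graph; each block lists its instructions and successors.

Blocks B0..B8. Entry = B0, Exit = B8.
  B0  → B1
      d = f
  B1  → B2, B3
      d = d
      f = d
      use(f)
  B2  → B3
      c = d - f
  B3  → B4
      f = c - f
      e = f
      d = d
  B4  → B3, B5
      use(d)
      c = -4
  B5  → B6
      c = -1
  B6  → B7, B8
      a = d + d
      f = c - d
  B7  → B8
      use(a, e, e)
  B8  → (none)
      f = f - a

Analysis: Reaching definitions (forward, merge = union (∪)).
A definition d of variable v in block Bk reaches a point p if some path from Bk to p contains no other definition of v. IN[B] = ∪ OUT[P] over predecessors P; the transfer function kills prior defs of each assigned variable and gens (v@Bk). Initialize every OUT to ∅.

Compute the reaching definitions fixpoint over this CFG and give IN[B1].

Converged values:
  B0:  IN={}  OUT={d@B0}
  B1:  IN={d@B0}  OUT={d@B1, f@B1}
  B2:  IN={d@B1, f@B1}  OUT={c@B2, d@B1, f@B1}
  B3:  IN={c@B2, c@B4, d@B1, d@B3, e@B3, f@B1, f@B3}  OUT={c@B2, c@B4, d@B3, e@B3, f@B3}
  B4:  IN={c@B2, c@B4, d@B3, e@B3, f@B3}  OUT={c@B4, d@B3, e@B3, f@B3}
  B5:  IN={c@B4, d@B3, e@B3, f@B3}  OUT={c@B5, d@B3, e@B3, f@B3}
  B6:  IN={c@B5, d@B3, e@B3, f@B3}  OUT={a@B6, c@B5, d@B3, e@B3, f@B6}
  B7:  IN={a@B6, c@B5, d@B3, e@B3, f@B6}  OUT={a@B6, c@B5, d@B3, e@B3, f@B6}
  B8:  IN={a@B6, c@B5, d@B3, e@B3, f@B6}  OUT={a@B6, c@B5, d@B3, e@B3, f@B8}

Merge at B1: IN[B1] = OUT[B0] = {d@B0}

Answer: {d@B0}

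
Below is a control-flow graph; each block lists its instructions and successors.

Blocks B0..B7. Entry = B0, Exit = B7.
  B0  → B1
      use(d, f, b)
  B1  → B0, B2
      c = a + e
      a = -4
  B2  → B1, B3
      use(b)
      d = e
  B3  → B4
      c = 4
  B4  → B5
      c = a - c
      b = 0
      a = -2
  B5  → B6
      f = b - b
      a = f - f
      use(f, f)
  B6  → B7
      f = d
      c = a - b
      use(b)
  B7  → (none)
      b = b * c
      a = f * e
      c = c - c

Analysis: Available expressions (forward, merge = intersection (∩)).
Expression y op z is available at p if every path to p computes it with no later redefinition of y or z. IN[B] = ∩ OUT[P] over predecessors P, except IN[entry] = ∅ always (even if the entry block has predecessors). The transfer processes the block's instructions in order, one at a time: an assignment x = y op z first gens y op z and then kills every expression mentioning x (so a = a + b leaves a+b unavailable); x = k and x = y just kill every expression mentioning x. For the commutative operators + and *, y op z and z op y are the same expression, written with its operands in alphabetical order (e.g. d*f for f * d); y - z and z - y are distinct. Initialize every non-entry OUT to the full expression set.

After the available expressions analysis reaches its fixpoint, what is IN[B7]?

Fixpoint table:
  B0: | IN={} | OUT={}
  B1: | IN={} | OUT={}
  B2: | IN={} | OUT={}
  B3: | IN={} | OUT={}
  B4: | IN={} | OUT={}
  B5: | IN={} | OUT={b-b, f-f}
  B6: | IN={b-b, f-f} | OUT={a-b, b-b}
  B7: | IN={a-b, b-b} | OUT={e*f}

Merge at B7: IN[B7] = OUT[B6] = {a-b, b-b}

Answer: {a-b, b-b}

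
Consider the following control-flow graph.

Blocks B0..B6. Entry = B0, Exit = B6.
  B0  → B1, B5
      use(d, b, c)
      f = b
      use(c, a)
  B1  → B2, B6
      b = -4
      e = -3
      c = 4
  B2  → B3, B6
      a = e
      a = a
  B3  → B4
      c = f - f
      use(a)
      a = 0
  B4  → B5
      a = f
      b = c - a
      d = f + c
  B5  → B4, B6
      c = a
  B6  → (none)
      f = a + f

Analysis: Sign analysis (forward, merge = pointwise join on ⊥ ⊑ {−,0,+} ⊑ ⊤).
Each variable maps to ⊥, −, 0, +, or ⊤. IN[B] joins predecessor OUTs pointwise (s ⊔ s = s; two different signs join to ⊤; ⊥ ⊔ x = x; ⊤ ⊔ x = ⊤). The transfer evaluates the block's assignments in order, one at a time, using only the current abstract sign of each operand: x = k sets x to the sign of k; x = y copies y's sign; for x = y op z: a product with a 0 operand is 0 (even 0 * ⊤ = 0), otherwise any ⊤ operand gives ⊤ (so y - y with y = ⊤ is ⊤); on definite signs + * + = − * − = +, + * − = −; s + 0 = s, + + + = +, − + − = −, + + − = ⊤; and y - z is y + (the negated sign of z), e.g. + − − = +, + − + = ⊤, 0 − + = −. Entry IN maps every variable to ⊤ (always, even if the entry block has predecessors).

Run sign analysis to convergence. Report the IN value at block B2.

Per-block solution:
  B0:   IN=(all ⊤)   OUT=(all ⊤)
  B1:   IN=(all ⊤)   OUT={b:-, c:+, e:-; rest ⊤}
  B2:   IN={b:-, c:+, e:-; rest ⊤}   OUT={a:-, b:-, c:+, e:-; rest ⊤}
  B3:   IN={a:-, b:-, c:+, e:-; rest ⊤}   OUT={a:0, b:-, e:-; rest ⊤}
  B4:   IN=(all ⊤)   OUT=(all ⊤)
  B5:   IN=(all ⊤)   OUT=(all ⊤)
  B6:   IN=(all ⊤)   OUT=(all ⊤)

Merge at B2: IN[B2] = OUT[B1] = {a: ⊤, b: -, c: +, d: ⊤, e: -, f: ⊤}

Answer: {a: ⊤, b: -, c: +, d: ⊤, e: -, f: ⊤}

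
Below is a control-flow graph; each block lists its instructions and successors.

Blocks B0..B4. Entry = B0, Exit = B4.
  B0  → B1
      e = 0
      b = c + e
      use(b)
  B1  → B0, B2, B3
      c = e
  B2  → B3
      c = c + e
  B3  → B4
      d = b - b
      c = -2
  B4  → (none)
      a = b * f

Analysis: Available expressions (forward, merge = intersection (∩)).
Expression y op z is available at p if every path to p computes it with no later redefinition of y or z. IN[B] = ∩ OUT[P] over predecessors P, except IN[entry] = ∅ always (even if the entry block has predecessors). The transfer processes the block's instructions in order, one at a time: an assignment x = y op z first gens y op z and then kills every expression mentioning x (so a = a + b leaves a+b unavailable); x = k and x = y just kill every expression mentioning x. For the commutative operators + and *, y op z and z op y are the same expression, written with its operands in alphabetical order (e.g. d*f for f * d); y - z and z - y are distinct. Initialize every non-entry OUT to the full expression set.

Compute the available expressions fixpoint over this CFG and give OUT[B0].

Answer: {c+e}

Working:
Per-block solution:
  B0:  IN={}  OUT={c+e}
  B1:  IN={c+e}  OUT={}
  B2:  IN={}  OUT={}
  B3:  IN={}  OUT={b-b}
  B4:  IN={b-b}  OUT={b*f, b-b}

Merge at B0 (entry node, so the boundary value {} is joined with the incoming edge(s)): IN[B0] = {} ∩ OUT[B1] = {}
Applying B0's transfer function to that IN value gives OUT[B0] (row B0 above).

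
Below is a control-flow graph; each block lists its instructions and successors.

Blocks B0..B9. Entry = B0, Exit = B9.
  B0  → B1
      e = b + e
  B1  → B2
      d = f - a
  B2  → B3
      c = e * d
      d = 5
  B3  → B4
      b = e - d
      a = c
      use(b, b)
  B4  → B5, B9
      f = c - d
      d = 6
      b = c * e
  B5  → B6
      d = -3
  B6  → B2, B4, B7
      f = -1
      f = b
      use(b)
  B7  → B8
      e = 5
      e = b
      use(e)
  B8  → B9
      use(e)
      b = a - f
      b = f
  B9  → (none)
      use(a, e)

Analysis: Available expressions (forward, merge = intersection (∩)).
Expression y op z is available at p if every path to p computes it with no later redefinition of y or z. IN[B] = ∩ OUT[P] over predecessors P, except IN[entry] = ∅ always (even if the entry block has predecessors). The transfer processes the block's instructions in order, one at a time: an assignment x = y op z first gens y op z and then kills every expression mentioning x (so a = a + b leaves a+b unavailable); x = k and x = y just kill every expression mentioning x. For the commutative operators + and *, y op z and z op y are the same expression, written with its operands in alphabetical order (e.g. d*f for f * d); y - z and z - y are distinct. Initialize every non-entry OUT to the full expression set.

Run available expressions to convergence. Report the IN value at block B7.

Answer: {c*e}

Trace:
Fixpoint table:
  B0: | IN={} | OUT={}
  B1: | IN={} | OUT={f-a}
  B2: | IN={} | OUT={}
  B3: | IN={} | OUT={e-d}
  B4: | IN={} | OUT={c*e}
  B5: | IN={c*e} | OUT={c*e}
  B6: | IN={c*e} | OUT={c*e}
  B7: | IN={c*e} | OUT={}
  B8: | IN={} | OUT={a-f}
  B9: | IN={} | OUT={}

Merge at B7: IN[B7] = OUT[B6] = {c*e}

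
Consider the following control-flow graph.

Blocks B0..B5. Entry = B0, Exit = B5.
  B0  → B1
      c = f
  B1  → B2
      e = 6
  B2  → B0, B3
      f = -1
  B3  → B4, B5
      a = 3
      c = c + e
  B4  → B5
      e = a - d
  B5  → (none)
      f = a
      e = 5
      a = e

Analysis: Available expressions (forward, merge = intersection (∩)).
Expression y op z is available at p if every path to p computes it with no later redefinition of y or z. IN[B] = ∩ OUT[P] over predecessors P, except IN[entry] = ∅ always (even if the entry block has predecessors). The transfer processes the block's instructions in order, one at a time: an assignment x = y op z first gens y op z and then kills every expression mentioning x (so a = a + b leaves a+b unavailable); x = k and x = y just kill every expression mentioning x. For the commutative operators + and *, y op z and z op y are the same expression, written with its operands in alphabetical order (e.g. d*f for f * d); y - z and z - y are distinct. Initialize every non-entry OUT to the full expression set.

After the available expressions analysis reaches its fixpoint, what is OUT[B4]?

Converged values:
  B0: | IN={} | OUT={}
  B1: | IN={} | OUT={}
  B2: | IN={} | OUT={}
  B3: | IN={} | OUT={}
  B4: | IN={} | OUT={a-d}
  B5: | IN={} | OUT={}

Merge at B4: IN[B4] = OUT[B3] = {}
Applying B4's transfer function to that IN value gives OUT[B4] (row B4 above).

Answer: {a-d}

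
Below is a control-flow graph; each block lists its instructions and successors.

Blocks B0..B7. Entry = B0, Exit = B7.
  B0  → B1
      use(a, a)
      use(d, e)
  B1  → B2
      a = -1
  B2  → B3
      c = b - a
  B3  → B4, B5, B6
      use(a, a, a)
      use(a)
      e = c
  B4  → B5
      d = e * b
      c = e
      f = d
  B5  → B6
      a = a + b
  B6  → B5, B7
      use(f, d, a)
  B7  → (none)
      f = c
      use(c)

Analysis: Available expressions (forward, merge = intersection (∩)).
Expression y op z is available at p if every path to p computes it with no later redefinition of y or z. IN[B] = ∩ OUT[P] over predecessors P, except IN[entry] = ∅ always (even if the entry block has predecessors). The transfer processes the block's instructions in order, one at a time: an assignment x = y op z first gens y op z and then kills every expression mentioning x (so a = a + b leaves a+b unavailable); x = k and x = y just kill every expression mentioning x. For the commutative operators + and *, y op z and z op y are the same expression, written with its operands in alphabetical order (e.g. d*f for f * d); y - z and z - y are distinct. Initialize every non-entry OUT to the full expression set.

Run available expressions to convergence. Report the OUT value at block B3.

Answer: {b-a}

Trace:
Per-block solution:
  B0:  IN={}  OUT={}
  B1:  IN={}  OUT={}
  B2:  IN={}  OUT={b-a}
  B3:  IN={b-a}  OUT={b-a}
  B4:  IN={b-a}  OUT={b*e, b-a}
  B5:  IN={}  OUT={}
  B6:  IN={}  OUT={}
  B7:  IN={}  OUT={}

Merge at B3: IN[B3] = OUT[B2] = {b-a}
Applying B3's transfer function to that IN value gives OUT[B3] (row B3 above).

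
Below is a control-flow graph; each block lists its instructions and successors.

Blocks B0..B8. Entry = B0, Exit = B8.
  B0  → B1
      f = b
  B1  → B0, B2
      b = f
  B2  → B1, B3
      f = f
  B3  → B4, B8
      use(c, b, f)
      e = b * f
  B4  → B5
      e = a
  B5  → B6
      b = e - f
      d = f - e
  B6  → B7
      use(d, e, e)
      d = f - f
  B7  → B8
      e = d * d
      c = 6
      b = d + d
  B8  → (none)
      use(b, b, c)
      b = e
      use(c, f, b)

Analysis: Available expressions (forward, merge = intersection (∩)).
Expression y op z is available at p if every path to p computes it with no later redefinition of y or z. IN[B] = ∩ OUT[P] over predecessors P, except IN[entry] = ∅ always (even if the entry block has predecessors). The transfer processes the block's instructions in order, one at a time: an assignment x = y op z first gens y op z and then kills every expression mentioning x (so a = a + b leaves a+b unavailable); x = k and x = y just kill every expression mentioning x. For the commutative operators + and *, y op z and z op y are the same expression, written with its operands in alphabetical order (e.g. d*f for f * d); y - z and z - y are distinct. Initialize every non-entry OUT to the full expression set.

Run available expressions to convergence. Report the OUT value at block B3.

Answer: {b*f}

Trace:
Fixpoint table:
  B0: | IN={} | OUT={}
  B1: | IN={} | OUT={}
  B2: | IN={} | OUT={}
  B3: | IN={} | OUT={b*f}
  B4: | IN={b*f} | OUT={b*f}
  B5: | IN={b*f} | OUT={e-f, f-e}
  B6: | IN={e-f, f-e} | OUT={e-f, f-e, f-f}
  B7: | IN={e-f, f-e, f-f} | OUT={d*d, d+d, f-f}
  B8: | IN={} | OUT={}

Merge at B3: IN[B3] = OUT[B2] = {}
Applying B3's transfer function to that IN value gives OUT[B3] (row B3 above).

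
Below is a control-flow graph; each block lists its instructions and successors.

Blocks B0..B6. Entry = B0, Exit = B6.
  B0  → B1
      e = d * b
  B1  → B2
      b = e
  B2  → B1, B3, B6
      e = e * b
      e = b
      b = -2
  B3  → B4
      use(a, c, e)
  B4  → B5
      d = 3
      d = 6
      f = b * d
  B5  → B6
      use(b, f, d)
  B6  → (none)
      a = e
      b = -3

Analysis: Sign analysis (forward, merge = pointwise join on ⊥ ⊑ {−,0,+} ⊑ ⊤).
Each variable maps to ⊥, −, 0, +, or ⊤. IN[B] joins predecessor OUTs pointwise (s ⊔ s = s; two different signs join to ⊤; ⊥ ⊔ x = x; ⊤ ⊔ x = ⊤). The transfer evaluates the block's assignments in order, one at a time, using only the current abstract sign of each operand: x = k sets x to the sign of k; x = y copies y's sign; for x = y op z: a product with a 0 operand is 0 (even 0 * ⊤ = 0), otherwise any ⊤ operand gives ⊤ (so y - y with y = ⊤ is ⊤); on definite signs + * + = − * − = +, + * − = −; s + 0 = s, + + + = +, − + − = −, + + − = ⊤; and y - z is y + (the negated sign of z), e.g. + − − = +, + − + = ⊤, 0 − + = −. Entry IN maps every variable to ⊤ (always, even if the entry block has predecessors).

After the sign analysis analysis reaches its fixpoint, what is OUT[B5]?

Answer: {a: ⊤, b: -, c: ⊤, d: +, e: ⊤, f: -}

Trace:
Fixpoint table:
  B0:  IN=(all ⊤)  OUT=(all ⊤)
  B1:  IN=(all ⊤)  OUT=(all ⊤)
  B2:  IN=(all ⊤)  OUT={b:-; rest ⊤}
  B3:  IN={b:-; rest ⊤}  OUT={b:-; rest ⊤}
  B4:  IN={b:-; rest ⊤}  OUT={b:-, d:+, f:-; rest ⊤}
  B5:  IN={b:-, d:+, f:-; rest ⊤}  OUT={b:-, d:+, f:-; rest ⊤}
  B6:  IN={b:-; rest ⊤}  OUT={b:-; rest ⊤}

Merge at B5: IN[B5] = OUT[B4] = {a: ⊤, b: -, c: ⊤, d: +, e: ⊤, f: -}
Applying B5's transfer function to that IN value gives OUT[B5] (row B5 above).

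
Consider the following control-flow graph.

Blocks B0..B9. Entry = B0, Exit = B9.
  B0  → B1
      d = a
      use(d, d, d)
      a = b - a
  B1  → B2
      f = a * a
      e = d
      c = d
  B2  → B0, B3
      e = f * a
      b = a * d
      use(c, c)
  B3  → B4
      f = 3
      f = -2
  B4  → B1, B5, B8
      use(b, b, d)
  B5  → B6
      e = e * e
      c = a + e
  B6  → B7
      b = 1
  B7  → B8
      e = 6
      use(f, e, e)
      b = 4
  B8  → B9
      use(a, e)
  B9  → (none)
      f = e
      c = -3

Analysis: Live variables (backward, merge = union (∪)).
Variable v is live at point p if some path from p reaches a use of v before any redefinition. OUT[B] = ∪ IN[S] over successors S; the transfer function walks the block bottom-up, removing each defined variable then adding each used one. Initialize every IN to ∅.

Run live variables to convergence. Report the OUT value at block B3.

Fixpoint table:
  B0: | IN={a, b} | OUT={a, d}
  B1: | IN={a, d} | OUT={a, c, d, f}
  B2: | IN={a, c, d, f} | OUT={a, b, d, e}
  B3: | IN={a, b, d, e} | OUT={a, b, d, e, f}
  B4: | IN={a, b, d, e, f} | OUT={a, d, e, f}
  B5: | IN={a, e, f} | OUT={a, f}
  B6: | IN={a, f} | OUT={a, f}
  B7: | IN={a, f} | OUT={a, e}
  B8: | IN={a, e} | OUT={e}
  B9: | IN={e} | OUT={}

Merge at B3: OUT[B3] = IN[B4] = {a, b, d, e, f}

Answer: {a, b, d, e, f}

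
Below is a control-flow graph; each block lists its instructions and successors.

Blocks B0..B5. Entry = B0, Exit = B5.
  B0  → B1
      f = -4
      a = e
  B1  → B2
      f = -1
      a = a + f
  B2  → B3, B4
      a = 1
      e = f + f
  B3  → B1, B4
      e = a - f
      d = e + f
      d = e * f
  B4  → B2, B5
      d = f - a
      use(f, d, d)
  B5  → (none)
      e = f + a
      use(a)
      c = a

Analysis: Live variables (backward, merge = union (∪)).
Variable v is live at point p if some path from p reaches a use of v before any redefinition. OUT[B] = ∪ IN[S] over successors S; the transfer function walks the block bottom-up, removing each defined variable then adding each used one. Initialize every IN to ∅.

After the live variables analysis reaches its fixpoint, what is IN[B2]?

Answer: {f}

Derivation:
Converged values:
  B0: | IN={e} | OUT={a}
  B1: | IN={a} | OUT={f}
  B2: | IN={f} | OUT={a, f}
  B3: | IN={a, f} | OUT={a, f}
  B4: | IN={a, f} | OUT={a, f}
  B5: | IN={a, f} | OUT={}

Merge at B2: OUT[B2] = IN[B3] ⊔ IN[B4] = {a, f}
Applying B2's transfer function to that OUT value gives IN[B2] (row B2 above).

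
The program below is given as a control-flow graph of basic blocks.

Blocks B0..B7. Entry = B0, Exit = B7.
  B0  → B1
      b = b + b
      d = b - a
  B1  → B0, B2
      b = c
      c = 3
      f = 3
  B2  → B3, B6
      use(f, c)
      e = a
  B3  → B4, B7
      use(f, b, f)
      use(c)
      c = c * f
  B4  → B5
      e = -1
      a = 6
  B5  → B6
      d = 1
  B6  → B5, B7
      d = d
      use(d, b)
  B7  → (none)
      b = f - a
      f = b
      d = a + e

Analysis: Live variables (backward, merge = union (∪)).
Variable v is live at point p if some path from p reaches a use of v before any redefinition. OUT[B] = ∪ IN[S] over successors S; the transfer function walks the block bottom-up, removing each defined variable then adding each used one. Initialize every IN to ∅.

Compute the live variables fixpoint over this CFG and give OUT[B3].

Converged values:
  B0:  IN={a, b, c}  OUT={a, c, d}
  B1:  IN={a, c, d}  OUT={a, b, c, d, f}
  B2:  IN={a, b, c, d, f}  OUT={a, b, c, d, e, f}
  B3:  IN={a, b, c, e, f}  OUT={a, b, e, f}
  B4:  IN={b, f}  OUT={a, b, e, f}
  B5:  IN={a, b, e, f}  OUT={a, b, d, e, f}
  B6:  IN={a, b, d, e, f}  OUT={a, b, e, f}
  B7:  IN={a, e, f}  OUT={}

Merge at B3: OUT[B3] = IN[B4] ⊔ IN[B7] = {a, b, e, f}

Answer: {a, b, e, f}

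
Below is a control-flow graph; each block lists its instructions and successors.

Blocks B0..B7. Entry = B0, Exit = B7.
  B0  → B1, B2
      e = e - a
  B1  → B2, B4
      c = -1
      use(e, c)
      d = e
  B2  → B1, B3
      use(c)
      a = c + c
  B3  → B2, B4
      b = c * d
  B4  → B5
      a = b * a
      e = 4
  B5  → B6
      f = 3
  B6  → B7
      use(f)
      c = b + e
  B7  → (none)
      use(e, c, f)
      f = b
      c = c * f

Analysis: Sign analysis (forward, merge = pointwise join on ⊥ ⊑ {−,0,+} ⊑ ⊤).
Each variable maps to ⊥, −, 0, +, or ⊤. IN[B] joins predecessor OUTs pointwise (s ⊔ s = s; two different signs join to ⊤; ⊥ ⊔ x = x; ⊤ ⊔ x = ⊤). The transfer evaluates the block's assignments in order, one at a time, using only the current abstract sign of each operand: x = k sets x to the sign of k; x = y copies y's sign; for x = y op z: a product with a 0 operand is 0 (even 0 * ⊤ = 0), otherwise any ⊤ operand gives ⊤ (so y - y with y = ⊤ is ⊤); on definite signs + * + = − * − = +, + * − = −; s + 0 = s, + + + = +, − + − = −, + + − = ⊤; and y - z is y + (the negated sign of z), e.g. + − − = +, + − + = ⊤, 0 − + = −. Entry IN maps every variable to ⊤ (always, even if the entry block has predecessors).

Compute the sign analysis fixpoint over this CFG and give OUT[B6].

Fixpoint table:
  B0: | IN=(all ⊤) | OUT=(all ⊤)
  B1: | IN=(all ⊤) | OUT={c:-; rest ⊤}
  B2: | IN=(all ⊤) | OUT=(all ⊤)
  B3: | IN=(all ⊤) | OUT=(all ⊤)
  B4: | IN=(all ⊤) | OUT={e:+; rest ⊤}
  B5: | IN={e:+; rest ⊤} | OUT={e:+, f:+; rest ⊤}
  B6: | IN={e:+, f:+; rest ⊤} | OUT={e:+, f:+; rest ⊤}
  B7: | IN={e:+, f:+; rest ⊤} | OUT={e:+; rest ⊤}

Merge at B6: IN[B6] = OUT[B5] = {a: ⊤, b: ⊤, c: ⊤, d: ⊤, e: +, f: +}
Applying B6's transfer function to that IN value gives OUT[B6] (row B6 above).

Answer: {a: ⊤, b: ⊤, c: ⊤, d: ⊤, e: +, f: +}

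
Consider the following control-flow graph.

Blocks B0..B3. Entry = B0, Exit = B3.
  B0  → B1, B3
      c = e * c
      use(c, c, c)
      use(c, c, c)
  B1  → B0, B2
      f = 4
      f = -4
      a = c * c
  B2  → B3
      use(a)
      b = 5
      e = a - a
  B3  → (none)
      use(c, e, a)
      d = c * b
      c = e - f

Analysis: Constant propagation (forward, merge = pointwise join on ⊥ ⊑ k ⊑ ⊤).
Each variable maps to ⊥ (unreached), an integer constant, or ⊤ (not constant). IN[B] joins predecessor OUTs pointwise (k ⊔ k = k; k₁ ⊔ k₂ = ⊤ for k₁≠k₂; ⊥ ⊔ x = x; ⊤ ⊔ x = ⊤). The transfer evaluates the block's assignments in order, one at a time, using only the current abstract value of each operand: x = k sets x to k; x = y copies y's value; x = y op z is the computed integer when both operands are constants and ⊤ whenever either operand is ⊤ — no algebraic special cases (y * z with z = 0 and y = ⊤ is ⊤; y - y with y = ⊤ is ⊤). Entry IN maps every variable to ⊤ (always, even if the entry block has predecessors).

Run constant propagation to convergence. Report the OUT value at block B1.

Answer: {a: ⊤, b: ⊤, c: ⊤, d: ⊤, e: ⊤, f: -4}

Working:
Converged values:
  B0:   IN=(all ⊤)   OUT=(all ⊤)
  B1:   IN=(all ⊤)   OUT={f:-4; rest ⊤}
  B2:   IN={f:-4; rest ⊤}   OUT={b:5, f:-4; rest ⊤}
  B3:   IN=(all ⊤)   OUT=(all ⊤)

Merge at B1: IN[B1] = OUT[B0] = {a: ⊤, b: ⊤, c: ⊤, d: ⊤, e: ⊤, f: ⊤}
Applying B1's transfer function to that IN value gives OUT[B1] (row B1 above).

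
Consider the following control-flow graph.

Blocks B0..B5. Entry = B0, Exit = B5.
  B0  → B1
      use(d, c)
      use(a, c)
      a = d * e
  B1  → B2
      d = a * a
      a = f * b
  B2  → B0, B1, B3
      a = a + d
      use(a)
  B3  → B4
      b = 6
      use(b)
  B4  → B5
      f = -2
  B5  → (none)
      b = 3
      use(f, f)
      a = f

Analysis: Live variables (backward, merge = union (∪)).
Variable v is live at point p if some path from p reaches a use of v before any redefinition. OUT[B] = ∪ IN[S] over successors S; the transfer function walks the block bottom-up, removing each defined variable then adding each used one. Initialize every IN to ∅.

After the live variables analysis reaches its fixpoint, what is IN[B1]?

Per-block solution:
  B0: | IN={a, b, c, d, e, f} | OUT={a, b, c, e, f}
  B1: | IN={a, b, c, e, f} | OUT={a, b, c, d, e, f}
  B2: | IN={a, b, c, d, e, f} | OUT={a, b, c, d, e, f}
  B3: | IN={} | OUT={}
  B4: | IN={} | OUT={f}
  B5: | IN={f} | OUT={}

Merge at B1: OUT[B1] = IN[B2] = {a, b, c, d, e, f}
Applying B1's transfer function to that OUT value gives IN[B1] (row B1 above).

Answer: {a, b, c, e, f}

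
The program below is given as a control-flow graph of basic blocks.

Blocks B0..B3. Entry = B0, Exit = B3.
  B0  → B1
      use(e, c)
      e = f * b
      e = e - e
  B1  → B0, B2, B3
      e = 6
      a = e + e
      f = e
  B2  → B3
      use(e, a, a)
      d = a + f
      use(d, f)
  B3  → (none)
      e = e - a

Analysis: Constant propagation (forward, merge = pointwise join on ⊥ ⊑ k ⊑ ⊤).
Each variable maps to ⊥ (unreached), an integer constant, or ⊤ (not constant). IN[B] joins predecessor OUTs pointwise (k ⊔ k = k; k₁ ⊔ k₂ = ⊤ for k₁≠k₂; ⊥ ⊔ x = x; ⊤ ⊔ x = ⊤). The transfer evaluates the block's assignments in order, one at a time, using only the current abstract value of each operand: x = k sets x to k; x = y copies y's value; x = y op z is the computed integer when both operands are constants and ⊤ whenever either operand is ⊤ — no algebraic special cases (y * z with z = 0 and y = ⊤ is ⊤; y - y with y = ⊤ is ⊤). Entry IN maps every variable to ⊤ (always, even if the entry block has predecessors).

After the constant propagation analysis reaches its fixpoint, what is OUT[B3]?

Per-block solution:
  B0: | IN=(all ⊤) | OUT=(all ⊤)
  B1: | IN=(all ⊤) | OUT={a:12, e:6, f:6; rest ⊤}
  B2: | IN={a:12, e:6, f:6; rest ⊤} | OUT={a:12, d:18, e:6, f:6; rest ⊤}
  B3: | IN={a:12, e:6, f:6; rest ⊤} | OUT={a:12, e:-6, f:6; rest ⊤}

Merge at B3: IN[B3] = OUT[B1] ⊔ OUT[B2] = {a: 12, b: ⊤, c: ⊤, d: ⊤, e: 6, f: 6}
Applying B3's transfer function to that IN value gives OUT[B3] (row B3 above).

Answer: {a: 12, b: ⊤, c: ⊤, d: ⊤, e: -6, f: 6}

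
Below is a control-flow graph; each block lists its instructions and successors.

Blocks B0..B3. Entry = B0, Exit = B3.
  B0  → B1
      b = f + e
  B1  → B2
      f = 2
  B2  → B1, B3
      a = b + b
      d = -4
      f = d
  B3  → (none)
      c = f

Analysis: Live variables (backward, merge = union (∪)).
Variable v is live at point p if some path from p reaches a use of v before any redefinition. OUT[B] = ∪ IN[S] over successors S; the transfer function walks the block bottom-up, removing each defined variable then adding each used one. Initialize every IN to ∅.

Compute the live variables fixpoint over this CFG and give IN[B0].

Converged values:
  B0:   IN={e, f}   OUT={b}
  B1:   IN={b}   OUT={b}
  B2:   IN={b}   OUT={b, f}
  B3:   IN={f}   OUT={}

Merge at B0: OUT[B0] = IN[B1] = {b}
Applying B0's transfer function to that OUT value gives IN[B0] (row B0 above).

Answer: {e, f}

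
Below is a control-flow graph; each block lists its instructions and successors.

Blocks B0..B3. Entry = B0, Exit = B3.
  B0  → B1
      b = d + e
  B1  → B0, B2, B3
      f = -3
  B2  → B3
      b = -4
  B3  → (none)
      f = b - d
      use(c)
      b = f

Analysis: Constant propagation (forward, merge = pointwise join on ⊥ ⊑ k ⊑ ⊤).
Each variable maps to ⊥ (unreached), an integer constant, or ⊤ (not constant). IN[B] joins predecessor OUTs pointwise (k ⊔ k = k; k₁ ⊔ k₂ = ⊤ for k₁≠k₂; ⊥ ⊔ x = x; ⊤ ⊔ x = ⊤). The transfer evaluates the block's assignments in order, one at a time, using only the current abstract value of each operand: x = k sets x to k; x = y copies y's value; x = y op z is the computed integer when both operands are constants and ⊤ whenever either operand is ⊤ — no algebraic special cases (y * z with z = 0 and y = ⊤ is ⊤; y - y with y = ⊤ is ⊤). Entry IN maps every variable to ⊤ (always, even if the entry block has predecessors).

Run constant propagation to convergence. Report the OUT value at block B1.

Answer: {a: ⊤, b: ⊤, c: ⊤, d: ⊤, e: ⊤, f: -3}

Derivation:
Converged values:
  B0: | IN=(all ⊤) | OUT=(all ⊤)
  B1: | IN=(all ⊤) | OUT={f:-3; rest ⊤}
  B2: | IN={f:-3; rest ⊤} | OUT={b:-4, f:-3; rest ⊤}
  B3: | IN={f:-3; rest ⊤} | OUT=(all ⊤)

Merge at B1: IN[B1] = OUT[B0] = {a: ⊤, b: ⊤, c: ⊤, d: ⊤, e: ⊤, f: ⊤}
Applying B1's transfer function to that IN value gives OUT[B1] (row B1 above).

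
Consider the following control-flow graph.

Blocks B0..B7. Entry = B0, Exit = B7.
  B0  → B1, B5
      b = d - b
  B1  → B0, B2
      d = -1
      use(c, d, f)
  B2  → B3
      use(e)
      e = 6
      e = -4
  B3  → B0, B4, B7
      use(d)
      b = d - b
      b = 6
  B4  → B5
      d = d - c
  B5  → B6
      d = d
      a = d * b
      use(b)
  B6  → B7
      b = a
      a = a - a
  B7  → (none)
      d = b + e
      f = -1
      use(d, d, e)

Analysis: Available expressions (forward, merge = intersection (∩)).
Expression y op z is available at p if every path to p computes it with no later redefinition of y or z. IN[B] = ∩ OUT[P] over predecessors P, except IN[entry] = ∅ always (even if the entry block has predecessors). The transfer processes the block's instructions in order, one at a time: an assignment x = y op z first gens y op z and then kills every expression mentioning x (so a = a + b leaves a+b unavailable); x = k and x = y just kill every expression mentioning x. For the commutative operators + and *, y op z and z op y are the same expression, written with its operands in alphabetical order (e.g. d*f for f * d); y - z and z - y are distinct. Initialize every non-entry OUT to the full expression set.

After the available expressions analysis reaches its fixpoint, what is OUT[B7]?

Converged values:
  B0:   IN={}   OUT={}
  B1:   IN={}   OUT={}
  B2:   IN={}   OUT={}
  B3:   IN={}   OUT={}
  B4:   IN={}   OUT={}
  B5:   IN={}   OUT={b*d}
  B6:   IN={b*d}   OUT={}
  B7:   IN={}   OUT={b+e}

Merge at B7: IN[B7] = OUT[B3] ∩ OUT[B6] = {}
Applying B7's transfer function to that IN value gives OUT[B7] (row B7 above).

Answer: {b+e}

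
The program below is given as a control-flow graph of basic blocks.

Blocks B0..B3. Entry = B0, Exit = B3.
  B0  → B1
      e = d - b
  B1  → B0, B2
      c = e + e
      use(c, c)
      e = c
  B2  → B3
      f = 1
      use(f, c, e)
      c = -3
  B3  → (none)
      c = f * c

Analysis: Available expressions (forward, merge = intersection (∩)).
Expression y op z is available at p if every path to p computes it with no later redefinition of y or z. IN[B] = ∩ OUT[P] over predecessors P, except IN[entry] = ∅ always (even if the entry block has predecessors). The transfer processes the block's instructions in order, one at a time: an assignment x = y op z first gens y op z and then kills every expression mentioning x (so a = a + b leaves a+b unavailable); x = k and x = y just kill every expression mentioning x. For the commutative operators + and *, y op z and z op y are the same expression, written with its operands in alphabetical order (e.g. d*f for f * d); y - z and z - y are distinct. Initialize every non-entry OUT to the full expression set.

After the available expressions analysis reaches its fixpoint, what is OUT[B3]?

Converged values:
  B0:  IN={}  OUT={d-b}
  B1:  IN={d-b}  OUT={d-b}
  B2:  IN={d-b}  OUT={d-b}
  B3:  IN={d-b}  OUT={d-b}

Merge at B3: IN[B3] = OUT[B2] = {d-b}
Applying B3's transfer function to that IN value gives OUT[B3] (row B3 above).

Answer: {d-b}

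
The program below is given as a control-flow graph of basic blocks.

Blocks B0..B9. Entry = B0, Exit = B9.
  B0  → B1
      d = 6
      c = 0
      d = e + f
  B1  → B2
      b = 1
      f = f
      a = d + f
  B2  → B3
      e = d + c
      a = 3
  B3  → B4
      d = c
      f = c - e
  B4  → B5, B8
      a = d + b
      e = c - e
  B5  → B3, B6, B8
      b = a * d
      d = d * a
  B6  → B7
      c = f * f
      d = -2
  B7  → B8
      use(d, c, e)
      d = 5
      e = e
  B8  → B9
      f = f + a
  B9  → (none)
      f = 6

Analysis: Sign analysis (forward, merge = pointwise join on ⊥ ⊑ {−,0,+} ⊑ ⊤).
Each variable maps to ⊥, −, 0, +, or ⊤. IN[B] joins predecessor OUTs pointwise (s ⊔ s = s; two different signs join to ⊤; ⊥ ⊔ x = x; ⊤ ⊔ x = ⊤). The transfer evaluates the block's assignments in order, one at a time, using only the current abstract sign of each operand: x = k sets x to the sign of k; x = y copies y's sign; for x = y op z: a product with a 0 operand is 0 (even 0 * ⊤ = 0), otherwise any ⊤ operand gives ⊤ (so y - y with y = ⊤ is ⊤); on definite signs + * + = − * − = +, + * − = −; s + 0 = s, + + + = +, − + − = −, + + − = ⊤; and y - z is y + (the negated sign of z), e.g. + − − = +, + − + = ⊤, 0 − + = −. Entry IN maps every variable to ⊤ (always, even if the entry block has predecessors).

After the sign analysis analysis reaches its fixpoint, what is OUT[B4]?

Answer: {a: ⊤, b: ⊤, c: 0, d: 0, e: ⊤, f: ⊤}

Derivation:
Per-block solution:
  B0:   IN=(all ⊤)   OUT={c:0; rest ⊤}
  B1:   IN={c:0; rest ⊤}   OUT={b:+, c:0; rest ⊤}
  B2:   IN={b:+, c:0; rest ⊤}   OUT={a:+, b:+, c:0; rest ⊤}
  B3:   IN={c:0; rest ⊤}   OUT={c:0, d:0; rest ⊤}
  B4:   IN={c:0, d:0; rest ⊤}   OUT={c:0, d:0; rest ⊤}
  B5:   IN={c:0, d:0; rest ⊤}   OUT={b:0, c:0, d:0; rest ⊤}
  B6:   IN={b:0, c:0, d:0; rest ⊤}   OUT={b:0, d:-; rest ⊤}
  B7:   IN={b:0, d:-; rest ⊤}   OUT={b:0, d:+; rest ⊤}
  B8:   IN=(all ⊤)   OUT=(all ⊤)
  B9:   IN=(all ⊤)   OUT={f:+; rest ⊤}

Merge at B4: IN[B4] = OUT[B3] = {a: ⊤, b: ⊤, c: 0, d: 0, e: ⊤, f: ⊤}
Applying B4's transfer function to that IN value gives OUT[B4] (row B4 above).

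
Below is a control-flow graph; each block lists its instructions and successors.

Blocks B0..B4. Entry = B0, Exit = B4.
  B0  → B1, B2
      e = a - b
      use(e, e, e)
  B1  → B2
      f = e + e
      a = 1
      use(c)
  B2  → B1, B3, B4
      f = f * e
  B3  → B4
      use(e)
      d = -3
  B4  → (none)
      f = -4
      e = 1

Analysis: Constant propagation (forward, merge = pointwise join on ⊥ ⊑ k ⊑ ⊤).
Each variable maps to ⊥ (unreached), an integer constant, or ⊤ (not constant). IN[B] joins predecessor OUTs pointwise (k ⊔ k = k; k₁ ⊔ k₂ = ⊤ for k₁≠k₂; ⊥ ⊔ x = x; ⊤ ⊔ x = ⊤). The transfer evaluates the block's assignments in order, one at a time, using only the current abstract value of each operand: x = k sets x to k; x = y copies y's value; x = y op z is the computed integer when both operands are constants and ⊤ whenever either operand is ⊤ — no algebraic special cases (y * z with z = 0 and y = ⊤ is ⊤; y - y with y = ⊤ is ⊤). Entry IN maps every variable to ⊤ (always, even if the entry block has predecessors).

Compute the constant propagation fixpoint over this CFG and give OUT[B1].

Converged values:
  B0:   IN=(all ⊤)   OUT=(all ⊤)
  B1:   IN=(all ⊤)   OUT={a:1; rest ⊤}
  B2:   IN=(all ⊤)   OUT=(all ⊤)
  B3:   IN=(all ⊤)   OUT={d:-3; rest ⊤}
  B4:   IN=(all ⊤)   OUT={e:1, f:-4; rest ⊤}

Merge at B1: IN[B1] = OUT[B0] ⊔ OUT[B2] = {a: ⊤, b: ⊤, c: ⊤, d: ⊤, e: ⊤, f: ⊤}
Applying B1's transfer function to that IN value gives OUT[B1] (row B1 above).

Answer: {a: 1, b: ⊤, c: ⊤, d: ⊤, e: ⊤, f: ⊤}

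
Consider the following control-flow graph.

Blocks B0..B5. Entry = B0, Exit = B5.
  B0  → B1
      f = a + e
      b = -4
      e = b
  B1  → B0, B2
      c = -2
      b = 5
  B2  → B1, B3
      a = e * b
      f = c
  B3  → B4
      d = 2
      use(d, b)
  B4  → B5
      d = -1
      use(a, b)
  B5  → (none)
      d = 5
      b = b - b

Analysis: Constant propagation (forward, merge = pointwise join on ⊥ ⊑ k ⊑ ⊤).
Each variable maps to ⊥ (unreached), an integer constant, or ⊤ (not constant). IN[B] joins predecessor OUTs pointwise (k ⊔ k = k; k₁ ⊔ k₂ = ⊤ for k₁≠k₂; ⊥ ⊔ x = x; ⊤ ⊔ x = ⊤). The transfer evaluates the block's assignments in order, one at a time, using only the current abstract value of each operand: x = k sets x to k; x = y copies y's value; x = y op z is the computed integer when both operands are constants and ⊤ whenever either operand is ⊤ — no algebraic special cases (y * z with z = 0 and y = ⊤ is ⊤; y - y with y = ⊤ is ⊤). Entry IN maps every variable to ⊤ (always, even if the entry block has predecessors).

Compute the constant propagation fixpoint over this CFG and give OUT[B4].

Per-block solution:
  B0: | IN=(all ⊤) | OUT={b:-4, e:-4; rest ⊤}
  B1: | IN={e:-4; rest ⊤} | OUT={b:5, c:-2, e:-4; rest ⊤}
  B2: | IN={b:5, c:-2, e:-4; rest ⊤} | OUT={a:-20, b:5, c:-2, e:-4, f:-2; rest ⊤}
  B3: | IN={a:-20, b:5, c:-2, e:-4, f:-2; rest ⊤} | OUT={a:-20, b:5, c:-2, d:2, e:-4, f:-2; rest ⊤}
  B4: | IN={a:-20, b:5, c:-2, d:2, e:-4, f:-2; rest ⊤} | OUT={a:-20, b:5, c:-2, d:-1, e:-4, f:-2; rest ⊤}
  B5: | IN={a:-20, b:5, c:-2, d:-1, e:-4, f:-2; rest ⊤} | OUT={a:-20, b:0, c:-2, d:5, e:-4, f:-2; rest ⊤}

Merge at B4: IN[B4] = OUT[B3] = {a: -20, b: 5, c: -2, d: 2, e: -4, f: -2}
Applying B4's transfer function to that IN value gives OUT[B4] (row B4 above).

Answer: {a: -20, b: 5, c: -2, d: -1, e: -4, f: -2}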